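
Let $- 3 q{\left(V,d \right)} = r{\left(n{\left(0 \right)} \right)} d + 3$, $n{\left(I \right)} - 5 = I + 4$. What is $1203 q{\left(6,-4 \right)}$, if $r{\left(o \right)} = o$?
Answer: $13233$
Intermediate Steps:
$n{\left(I \right)} = 9 + I$ ($n{\left(I \right)} = 5 + \left(I + 4\right) = 5 + \left(4 + I\right) = 9 + I$)
$q{\left(V,d \right)} = -1 - 3 d$ ($q{\left(V,d \right)} = - \frac{\left(9 + 0\right) d + 3}{3} = - \frac{9 d + 3}{3} = - \frac{3 + 9 d}{3} = -1 - 3 d$)
$1203 q{\left(6,-4 \right)} = 1203 \left(-1 - -12\right) = 1203 \left(-1 + 12\right) = 1203 \cdot 11 = 13233$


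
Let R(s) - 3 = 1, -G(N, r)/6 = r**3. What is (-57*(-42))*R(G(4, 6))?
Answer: 9576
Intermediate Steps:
G(N, r) = -6*r**3
R(s) = 4 (R(s) = 3 + 1 = 4)
(-57*(-42))*R(G(4, 6)) = -57*(-42)*4 = 2394*4 = 9576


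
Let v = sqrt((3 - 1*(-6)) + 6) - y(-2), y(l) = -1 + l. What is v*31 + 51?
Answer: 144 + 31*sqrt(15) ≈ 264.06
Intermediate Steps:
v = 3 + sqrt(15) (v = sqrt((3 - 1*(-6)) + 6) - (-1 - 2) = sqrt((3 + 6) + 6) - 1*(-3) = sqrt(9 + 6) + 3 = sqrt(15) + 3 = 3 + sqrt(15) ≈ 6.8730)
v*31 + 51 = (3 + sqrt(15))*31 + 51 = (93 + 31*sqrt(15)) + 51 = 144 + 31*sqrt(15)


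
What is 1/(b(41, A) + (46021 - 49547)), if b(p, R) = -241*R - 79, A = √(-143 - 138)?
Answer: I/(-3605*I + 241*√281) ≈ -0.00012297 + 0.0001378*I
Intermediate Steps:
A = I*√281 (A = √(-281) = I*√281 ≈ 16.763*I)
b(p, R) = -79 - 241*R
1/(b(41, A) + (46021 - 49547)) = 1/((-79 - 241*I*√281) + (46021 - 49547)) = 1/((-79 - 241*I*√281) - 3526) = 1/(-3605 - 241*I*√281)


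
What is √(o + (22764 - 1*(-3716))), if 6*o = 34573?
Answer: √1160718/6 ≈ 179.56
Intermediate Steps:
o = 34573/6 (o = (⅙)*34573 = 34573/6 ≈ 5762.2)
√(o + (22764 - 1*(-3716))) = √(34573/6 + (22764 - 1*(-3716))) = √(34573/6 + (22764 + 3716)) = √(34573/6 + 26480) = √(193453/6) = √1160718/6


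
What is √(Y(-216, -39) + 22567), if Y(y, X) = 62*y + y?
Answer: 17*√31 ≈ 94.652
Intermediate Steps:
Y(y, X) = 63*y
√(Y(-216, -39) + 22567) = √(63*(-216) + 22567) = √(-13608 + 22567) = √8959 = 17*√31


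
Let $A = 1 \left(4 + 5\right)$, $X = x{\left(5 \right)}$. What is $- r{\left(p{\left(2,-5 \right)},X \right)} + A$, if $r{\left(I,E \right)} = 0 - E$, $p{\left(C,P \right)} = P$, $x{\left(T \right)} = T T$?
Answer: $34$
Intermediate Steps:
$x{\left(T \right)} = T^{2}$
$X = 25$ ($X = 5^{2} = 25$)
$A = 9$ ($A = 1 \cdot 9 = 9$)
$r{\left(I,E \right)} = - E$
$- r{\left(p{\left(2,-5 \right)},X \right)} + A = - \left(-1\right) 25 + 9 = \left(-1\right) \left(-25\right) + 9 = 25 + 9 = 34$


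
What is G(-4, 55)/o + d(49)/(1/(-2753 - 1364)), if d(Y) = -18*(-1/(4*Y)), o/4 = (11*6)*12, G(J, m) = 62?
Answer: -29344457/77616 ≈ -378.07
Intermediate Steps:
o = 3168 (o = 4*((11*6)*12) = 4*(66*12) = 4*792 = 3168)
d(Y) = 9/(2*Y) (d(Y) = -18*(-1/(4*Y)) = -(-9)/(2*Y) = 9/(2*Y))
G(-4, 55)/o + d(49)/(1/(-2753 - 1364)) = 62/3168 + ((9/2)/49)/(1/(-2753 - 1364)) = 62*(1/3168) + ((9/2)*(1/49))/(1/(-4117)) = 31/1584 + 9/(98*(-1/4117)) = 31/1584 + (9/98)*(-4117) = 31/1584 - 37053/98 = -29344457/77616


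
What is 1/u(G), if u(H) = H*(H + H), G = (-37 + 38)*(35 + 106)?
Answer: 1/39762 ≈ 2.5150e-5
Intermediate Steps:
G = 141 (G = 1*141 = 141)
u(H) = 2*H² (u(H) = H*(2*H) = 2*H²)
1/u(G) = 1/(2*141²) = 1/(2*19881) = 1/39762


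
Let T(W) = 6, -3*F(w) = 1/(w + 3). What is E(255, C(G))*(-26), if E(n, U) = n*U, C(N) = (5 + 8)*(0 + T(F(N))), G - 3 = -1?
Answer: -517140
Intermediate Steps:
G = 2 (G = 3 - 1 = 2)
F(w) = -1/(3*(3 + w)) (F(w) = -1/(3*(w + 3)) = -1/(3*(3 + w)))
C(N) = 78 (C(N) = (5 + 8)*(0 + 6) = 13*6 = 78)
E(n, U) = U*n
E(255, C(G))*(-26) = (78*255)*(-26) = 19890*(-26) = -517140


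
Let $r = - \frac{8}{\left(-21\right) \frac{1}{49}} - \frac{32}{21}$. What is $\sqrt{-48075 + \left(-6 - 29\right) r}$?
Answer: $5 i \sqrt{1947} \approx 220.62 i$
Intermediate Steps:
$r = \frac{120}{7}$ ($r = - \frac{8}{\left(-21\right) \frac{1}{49}} - \frac{32}{21} = - \frac{8}{- \frac{3}{7}} - \frac{32}{21} = \left(-8\right) \left(- \frac{7}{3}\right) - \frac{32}{21} = \frac{56}{3} - \frac{32}{21} = \frac{120}{7} \approx 17.143$)
$\sqrt{-48075 + \left(-6 - 29\right) r} = \sqrt{-48075 + \left(-6 - 29\right) \frac{120}{7}} = \sqrt{-48075 - 600} = \sqrt{-48675} = 5 i \sqrt{1947}$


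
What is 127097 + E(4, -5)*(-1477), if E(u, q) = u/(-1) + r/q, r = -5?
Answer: 131528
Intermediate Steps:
E(u, q) = -u - 5/q (E(u, q) = u/(-1) - 5/q = u*(-1) - 5/q = -u - 5/q)
127097 + E(4, -5)*(-1477) = 127097 + (-1*4 - 5/(-5))*(-1477) = 127097 + (-4 - 5*(-⅕))*(-1477) = 127097 + (-4 + 1)*(-1477) = 127097 - 3*(-1477) = 127097 + 4431 = 131528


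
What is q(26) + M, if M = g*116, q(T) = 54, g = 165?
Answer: 19194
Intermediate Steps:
M = 19140 (M = 165*116 = 19140)
q(26) + M = 54 + 19140 = 19194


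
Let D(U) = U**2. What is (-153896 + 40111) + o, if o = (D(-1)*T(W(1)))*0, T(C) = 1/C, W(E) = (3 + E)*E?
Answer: -113785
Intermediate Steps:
W(E) = E*(3 + E)
o = 0 (o = ((-1)**2/((1*(3 + 1))))*0 = (1/(1*4))*0 = (1/4)*0 = 0)
(-153896 + 40111) + o = (-153896 + 40111) + 0 = -113785 + 0 = -113785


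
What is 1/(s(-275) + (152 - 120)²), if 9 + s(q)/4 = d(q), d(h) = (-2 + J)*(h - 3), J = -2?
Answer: 1/5436 ≈ 0.00018396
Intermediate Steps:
d(h) = 12 - 4*h (d(h) = (-2 - 2)*(h - 3) = -4*(-3 + h) = 12 - 4*h)
s(q) = 12 - 16*q (s(q) = -36 + 4*(12 - 4*q) = -36 + (48 - 16*q) = 12 - 16*q)
1/(s(-275) + (152 - 120)²) = 1/((12 - 16*(-275)) + (152 - 120)²) = 1/((12 + 4400) + 32²) = 1/(4412 + 1024) = 1/5436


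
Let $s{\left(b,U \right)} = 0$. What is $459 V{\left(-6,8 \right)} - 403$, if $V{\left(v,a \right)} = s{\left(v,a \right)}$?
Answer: $-403$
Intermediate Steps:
$V{\left(v,a \right)} = 0$
$459 V{\left(-6,8 \right)} - 403 = 459 \cdot 0 - 403 = 0 - 403 = -403$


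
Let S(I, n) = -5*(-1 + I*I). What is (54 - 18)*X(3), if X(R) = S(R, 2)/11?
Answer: -1440/11 ≈ -130.91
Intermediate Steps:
S(I, n) = 5 - 5*I² (S(I, n) = -5*(-1 + I²) = 5 - 5*I²)
X(R) = 5/11 - 5*R²/11 (X(R) = (5 - 5*R²)/11 = (5 - 5*R²)*(1/11) = 5/11 - 5*R²/11)
(54 - 18)*X(3) = (54 - 18)*(5/11 - 5/11*3²) = 36*(5/11 - 5/11*9) = 36*(5/11 - 45/11) = 36*(-40/11) = -1440/11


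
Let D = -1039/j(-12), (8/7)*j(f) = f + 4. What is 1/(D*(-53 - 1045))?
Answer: -7/1140822 ≈ -6.1359e-6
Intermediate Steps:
j(f) = 7/2 + 7*f/8 (j(f) = 7*(f + 4)/8 = 7*(4 + f)/8 = 7/2 + 7*f/8)
D = 1039/7 (D = -1039/(7/2 + (7/8)*(-12)) = -1039/(7/2 - 21/2) = -1039/(-7) = -1039*(-1/7) = 1039/7 ≈ 148.43)
1/(D*(-53 - 1045)) = 1/(1039*(-53 - 1045)/7) = 1/((1039/7)*(-1098)) = 1/(-1140822/7) = -7/1140822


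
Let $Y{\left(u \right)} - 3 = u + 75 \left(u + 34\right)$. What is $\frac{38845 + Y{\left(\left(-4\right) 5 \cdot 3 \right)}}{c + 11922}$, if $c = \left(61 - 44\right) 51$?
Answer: $\frac{36838}{12789} \approx 2.8804$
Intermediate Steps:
$c = 867$ ($c = \left(61 - 44\right) 51 = 17 \cdot 51 = 867$)
$Y{\left(u \right)} = 2553 + 76 u$ ($Y{\left(u \right)} = 3 + \left(u + 75 \left(u + 34\right)\right) = 3 + \left(u + 75 \left(34 + u\right)\right) = 3 + \left(u + \left(2550 + 75 u\right)\right) = 3 + \left(2550 + 76 u\right) = 2553 + 76 u$)
$\frac{38845 + Y{\left(\left(-4\right) 5 \cdot 3 \right)}}{c + 11922} = \frac{38845 + \left(2553 + 76 \left(-4\right) 5 \cdot 3\right)}{867 + 11922} = \frac{38845 + \left(2553 + 76 \left(\left(-20\right) 3\right)\right)}{12789} = \left(38845 + \left(2553 + 76 \left(-60\right)\right)\right) \frac{1}{12789} = \left(38845 + \left(2553 - 4560\right)\right) \frac{1}{12789} = \left(38845 - 2007\right) \frac{1}{12789} = 36838 \cdot \frac{1}{12789} = \frac{36838}{12789}$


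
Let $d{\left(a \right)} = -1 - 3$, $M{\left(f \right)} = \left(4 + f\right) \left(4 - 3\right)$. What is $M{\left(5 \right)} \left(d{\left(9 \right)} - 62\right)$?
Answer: $-594$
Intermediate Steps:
$M{\left(f \right)} = 4 + f$ ($M{\left(f \right)} = \left(4 + f\right) 1 = 4 + f$)
$d{\left(a \right)} = -4$ ($d{\left(a \right)} = -1 - 3 = -4$)
$M{\left(5 \right)} \left(d{\left(9 \right)} - 62\right) = \left(4 + 5\right) \left(-4 - 62\right) = 9 \left(-66\right) = -594$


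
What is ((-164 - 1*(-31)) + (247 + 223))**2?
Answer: 113569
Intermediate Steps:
((-164 - 1*(-31)) + (247 + 223))**2 = ((-164 + 31) + 470)**2 = (-133 + 470)**2 = 337**2 = 113569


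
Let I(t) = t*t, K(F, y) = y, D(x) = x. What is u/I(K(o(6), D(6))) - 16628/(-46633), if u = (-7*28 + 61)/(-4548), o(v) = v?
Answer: 101065357/282782512 ≈ 0.35740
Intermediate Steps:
I(t) = t²
u = 45/1516 (u = (-196 + 61)*(-1/4548) = -135*(-1/4548) = 45/1516 ≈ 0.029683)
u/I(K(o(6), D(6))) - 16628/(-46633) = 45/(1516*(6²)) - 16628/(-46633) = (45/1516)/36 - 16628*(-1/46633) = (45/1516)*(1/36) + 16628/46633 = 5/6064 + 16628/46633 = 101065357/282782512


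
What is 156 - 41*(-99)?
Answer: 4215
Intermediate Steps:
156 - 41*(-99) = 156 + 4059 = 4215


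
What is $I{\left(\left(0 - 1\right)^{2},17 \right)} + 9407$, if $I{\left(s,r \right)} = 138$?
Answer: $9545$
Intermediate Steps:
$I{\left(\left(0 - 1\right)^{2},17 \right)} + 9407 = 138 + 9407 = 9545$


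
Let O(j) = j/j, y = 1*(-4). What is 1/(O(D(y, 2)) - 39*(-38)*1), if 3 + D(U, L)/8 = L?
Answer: 1/1483 ≈ 0.00067431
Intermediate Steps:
y = -4
D(U, L) = -24 + 8*L
O(j) = 1
1/(O(D(y, 2)) - 39*(-38)*1) = 1/(1 - 39*(-38)*1) = 1/(1 + 1482*1) = 1/(1 + 1482) = 1/1483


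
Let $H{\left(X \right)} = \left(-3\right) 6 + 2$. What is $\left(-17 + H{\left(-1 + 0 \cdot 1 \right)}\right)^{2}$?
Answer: $1089$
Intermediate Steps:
$H{\left(X \right)} = -16$ ($H{\left(X \right)} = -18 + 2 = -16$)
$\left(-17 + H{\left(-1 + 0 \cdot 1 \right)}\right)^{2} = \left(-17 - 16\right)^{2} = \left(-33\right)^{2} = 1089$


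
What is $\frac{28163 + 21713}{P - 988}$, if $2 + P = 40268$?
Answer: $\frac{24938}{19639} \approx 1.2698$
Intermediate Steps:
$P = 40266$ ($P = -2 + 40268 = 40266$)
$\frac{28163 + 21713}{P - 988} = \frac{28163 + 21713}{40266 - 988} = \frac{49876}{39278} = 49876 \cdot \frac{1}{39278} = \frac{24938}{19639}$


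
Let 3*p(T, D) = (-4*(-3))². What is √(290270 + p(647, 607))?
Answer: √290318 ≈ 538.81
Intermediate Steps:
p(T, D) = 48 (p(T, D) = (-4*(-3))²/3 = (⅓)*12² = (⅓)*144 = 48)
√(290270 + p(647, 607)) = √(290270 + 48) = √290318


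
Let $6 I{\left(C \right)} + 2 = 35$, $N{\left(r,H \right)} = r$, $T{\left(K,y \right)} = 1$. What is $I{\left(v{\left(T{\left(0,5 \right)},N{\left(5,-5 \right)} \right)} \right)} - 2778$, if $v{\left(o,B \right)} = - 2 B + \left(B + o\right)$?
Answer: $- \frac{5545}{2} \approx -2772.5$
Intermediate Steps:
$v{\left(o,B \right)} = o - B$
$I{\left(C \right)} = \frac{11}{2}$ ($I{\left(C \right)} = - \frac{1}{3} + \frac{1}{6} \cdot 35 = - \frac{1}{3} + \frac{35}{6} = \frac{11}{2}$)
$I{\left(v{\left(T{\left(0,5 \right)},N{\left(5,-5 \right)} \right)} \right)} - 2778 = \frac{11}{2} - 2778 = - \frac{5545}{2}$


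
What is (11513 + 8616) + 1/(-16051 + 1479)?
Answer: 293319787/14572 ≈ 20129.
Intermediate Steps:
(11513 + 8616) + 1/(-16051 + 1479) = 20129 + 1/(-14572) = 20129 - 1/14572 = 293319787/14572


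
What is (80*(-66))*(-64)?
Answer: 337920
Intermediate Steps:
(80*(-66))*(-64) = -5280*(-64) = 337920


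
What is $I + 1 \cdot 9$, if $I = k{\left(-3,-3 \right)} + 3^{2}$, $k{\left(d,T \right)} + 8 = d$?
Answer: $7$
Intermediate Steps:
$k{\left(d,T \right)} = -8 + d$
$I = -2$ ($I = \left(-8 - 3\right) + 3^{2} = -11 + 9 = -2$)
$I + 1 \cdot 9 = -2 + 1 \cdot 9 = -2 + 9 = 7$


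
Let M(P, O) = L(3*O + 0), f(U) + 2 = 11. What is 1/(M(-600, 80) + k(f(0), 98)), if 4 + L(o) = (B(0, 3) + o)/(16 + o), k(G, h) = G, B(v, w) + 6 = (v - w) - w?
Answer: 64/377 ≈ 0.16976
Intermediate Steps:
f(U) = 9 (f(U) = -2 + 11 = 9)
B(v, w) = -6 + v - 2*w (B(v, w) = -6 + ((v - w) - w) = -6 + (v - 2*w) = -6 + v - 2*w)
L(o) = -4 + (-12 + o)/(16 + o) (L(o) = -4 + ((-6 + 0 - 2*3) + o)/(16 + o) = -4 + ((-6 + 0 - 6) + o)/(16 + o) = -4 + (-12 + o)/(16 + o))
M(P, O) = (-76 - 9*O)/(16 + 3*O) (M(P, O) = (-76 - 3*(3*O + 0))/(16 + (3*O + 0)) = (-76 - 9*O)/(16 + 3*O))
1/(M(-600, 80) + k(f(0), 98)) = 1/((-76 - 9*80)/(16 + 3*80) + 9) = 1/((-76 - 720)/(16 + 240) + 9) = 1/(-796/256 + 9) = 1/((1/256)*(-796) + 9) = 1/(-199/64 + 9) = 1/(377/64) = 64/377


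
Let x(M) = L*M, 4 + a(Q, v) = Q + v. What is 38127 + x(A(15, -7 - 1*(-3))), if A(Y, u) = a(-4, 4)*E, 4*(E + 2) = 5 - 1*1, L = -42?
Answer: 37959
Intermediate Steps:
a(Q, v) = -4 + Q + v (a(Q, v) = -4 + (Q + v) = -4 + Q + v)
E = -1 (E = -2 + (5 - 1*1)/4 = -2 + (5 - 1)/4 = -2 + (¼)*4 = -2 + 1 = -1)
A(Y, u) = 4 (A(Y, u) = (-4 - 4 + 4)*(-1) = -4*(-1) = 4)
x(M) = -42*M
38127 + x(A(15, -7 - 1*(-3))) = 38127 - 42*4 = 38127 - 168 = 37959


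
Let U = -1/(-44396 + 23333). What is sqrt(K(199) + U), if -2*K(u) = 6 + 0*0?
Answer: 2*I*sqrt(332732211)/21063 ≈ 1.732*I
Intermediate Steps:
K(u) = -3 (K(u) = -(6 + 0*0)/2 = -(6 + 0)/2 = -1/2*6 = -3)
U = 1/21063 (U = -1/(-21063) = -1*(-1/21063) = 1/21063 ≈ 4.7477e-5)
sqrt(K(199) + U) = sqrt(-3 + 1/21063) = sqrt(-63188/21063) = 2*I*sqrt(332732211)/21063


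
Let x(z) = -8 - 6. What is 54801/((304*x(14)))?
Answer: -54801/4256 ≈ -12.876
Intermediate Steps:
x(z) = -14
54801/((304*x(14))) = 54801/((304*(-14))) = 54801/(-4256) = 54801*(-1/4256) = -54801/4256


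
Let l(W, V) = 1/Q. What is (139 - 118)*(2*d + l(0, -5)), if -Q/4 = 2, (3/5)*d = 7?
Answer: 3899/8 ≈ 487.38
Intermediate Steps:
d = 35/3 (d = (5/3)*7 = 35/3 ≈ 11.667)
Q = -8 (Q = -4*2 = -8)
l(W, V) = -⅛ (l(W, V) = 1/(-8) = -⅛)
(139 - 118)*(2*d + l(0, -5)) = (139 - 118)*(2*(35/3) - ⅛) = 21*(70/3 - ⅛) = 21*(557/24) = 3899/8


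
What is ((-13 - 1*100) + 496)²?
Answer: 146689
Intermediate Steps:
((-13 - 1*100) + 496)² = ((-13 - 100) + 496)² = (-113 + 496)² = 383² = 146689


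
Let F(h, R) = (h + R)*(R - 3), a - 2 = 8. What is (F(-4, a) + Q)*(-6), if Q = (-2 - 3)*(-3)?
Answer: -342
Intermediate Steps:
a = 10 (a = 2 + 8 = 10)
F(h, R) = (-3 + R)*(R + h) (F(h, R) = (R + h)*(-3 + R) = (-3 + R)*(R + h))
Q = 15 (Q = -5*(-3) = 15)
(F(-4, a) + Q)*(-6) = ((10² - 3*10 - 3*(-4) + 10*(-4)) + 15)*(-6) = ((100 - 30 + 12 - 40) + 15)*(-6) = (42 + 15)*(-6) = 57*(-6) = -342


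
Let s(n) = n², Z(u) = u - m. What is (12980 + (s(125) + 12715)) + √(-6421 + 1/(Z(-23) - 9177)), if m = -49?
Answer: 41320 + 2*I*√134424923093/9151 ≈ 41320.0 + 80.131*I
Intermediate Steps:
Z(u) = 49 + u (Z(u) = u - 1*(-49) = u + 49 = 49 + u)
(12980 + (s(125) + 12715)) + √(-6421 + 1/(Z(-23) - 9177)) = (12980 + (125² + 12715)) + √(-6421 + 1/((49 - 23) - 9177)) = (12980 + (15625 + 12715)) + √(-6421 + 1/(26 - 9177)) = (12980 + 28340) + √(-6421 + 1/(-9151)) = 41320 + √(-6421 - 1/9151) = 41320 + √(-58758572/9151) = 41320 + 2*I*√134424923093/9151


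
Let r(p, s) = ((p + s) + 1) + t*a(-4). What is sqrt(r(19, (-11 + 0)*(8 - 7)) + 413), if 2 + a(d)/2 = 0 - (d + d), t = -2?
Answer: sqrt(398) ≈ 19.950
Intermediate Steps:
a(d) = -4 - 4*d (a(d) = -4 + 2*(0 - (d + d)) = -4 + 2*(0 - 2*d) = -4 + 2*(-2*d) = -4 - 4*d)
r(p, s) = -23 + p + s (r(p, s) = ((p + s) + 1) - 2*(-4 - 4*(-4)) = (1 + p + s) - 2*(-4 + 16) = (1 + p + s) - 2*12 = (1 + p + s) - 24 = -23 + p + s)
sqrt(r(19, (-11 + 0)*(8 - 7)) + 413) = sqrt((-23 + 19 + (-11 + 0)*(8 - 7)) + 413) = sqrt((-23 + 19 - 11*1) + 413) = sqrt((-23 + 19 - 11) + 413) = sqrt(-15 + 413) = sqrt(398)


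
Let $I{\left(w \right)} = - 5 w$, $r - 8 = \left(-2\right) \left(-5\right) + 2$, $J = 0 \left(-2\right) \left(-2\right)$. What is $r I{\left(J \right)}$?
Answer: $0$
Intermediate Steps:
$J = 0$ ($J = 0 \left(-2\right) = 0$)
$r = 20$ ($r = 8 + \left(\left(-2\right) \left(-5\right) + 2\right) = 8 + \left(10 + 2\right) = 8 + 12 = 20$)
$r I{\left(J \right)} = 20 \left(\left(-5\right) 0\right) = 20 \cdot 0 = 0$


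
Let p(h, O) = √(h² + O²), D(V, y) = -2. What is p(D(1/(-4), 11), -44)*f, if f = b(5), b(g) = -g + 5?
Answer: 0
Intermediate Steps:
b(g) = 5 - g
p(h, O) = √(O² + h²)
f = 0 (f = 5 - 1*5 = 5 - 5 = 0)
p(D(1/(-4), 11), -44)*f = √((-44)² + (-2)²)*0 = √(1936 + 4)*0 = √1940*0 = (2*√485)*0 = 0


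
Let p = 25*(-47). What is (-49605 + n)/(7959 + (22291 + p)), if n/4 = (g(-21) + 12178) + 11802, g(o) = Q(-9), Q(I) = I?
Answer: 46279/29075 ≈ 1.5917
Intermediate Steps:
p = -1175
g(o) = -9
n = 95884 (n = 4*((-9 + 12178) + 11802) = 4*(12169 + 11802) = 4*23971 = 95884)
(-49605 + n)/(7959 + (22291 + p)) = (-49605 + 95884)/(7959 + (22291 - 1175)) = 46279/(7959 + 21116) = 46279/29075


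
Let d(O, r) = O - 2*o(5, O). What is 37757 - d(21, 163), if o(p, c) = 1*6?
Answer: 37748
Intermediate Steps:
o(p, c) = 6
d(O, r) = -12 + O (d(O, r) = O - 2*6 = O - 12 = -12 + O)
37757 - d(21, 163) = 37757 - (-12 + 21) = 37757 - 1*9 = 37757 - 9 = 37748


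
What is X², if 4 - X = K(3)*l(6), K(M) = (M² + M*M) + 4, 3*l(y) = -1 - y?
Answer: 27556/9 ≈ 3061.8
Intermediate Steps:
l(y) = -⅓ - y/3 (l(y) = (-1 - y)/3 = -⅓ - y/3)
K(M) = 4 + 2*M² (K(M) = (M² + M²) + 4 = 2*M² + 4 = 4 + 2*M²)
X = 166/3 (X = 4 - (4 + 2*3²)*(-⅓ - ⅓*6) = 4 - (4 + 2*9)*(-⅓ - 2) = 4 - (4 + 18)*(-7)/3 = 4 - 22*(-7)/3 = 4 - 1*(-154/3) = 4 + 154/3 = 166/3 ≈ 55.333)
X² = (166/3)² = 27556/9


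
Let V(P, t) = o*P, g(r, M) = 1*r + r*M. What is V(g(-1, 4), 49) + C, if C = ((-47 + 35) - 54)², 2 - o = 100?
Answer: 4846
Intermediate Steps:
o = -98 (o = 2 - 1*100 = 2 - 100 = -98)
g(r, M) = r + M*r
V(P, t) = -98*P
C = 4356 (C = (-12 - 54)² = (-66)² = 4356)
V(g(-1, 4), 49) + C = -(-98)*(1 + 4) + 4356 = -(-98)*5 + 4356 = -98*(-5) + 4356 = 490 + 4356 = 4846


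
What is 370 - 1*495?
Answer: -125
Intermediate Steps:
370 - 1*495 = 370 - 495 = -125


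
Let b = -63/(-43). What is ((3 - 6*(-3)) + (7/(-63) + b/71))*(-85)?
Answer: -48835135/27477 ≈ -1777.3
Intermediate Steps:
b = 63/43 (b = -63*(-1/43) = 63/43 ≈ 1.4651)
((3 - 6*(-3)) + (7/(-63) + b/71))*(-85) = ((3 - 6*(-3)) + (7/(-63) + (63/43)/71))*(-85) = ((3 + 18) + (7*(-1/63) + (63/43)*(1/71)))*(-85) = (21 + (-⅑ + 63/3053))*(-85) = (21 - 2486/27477)*(-85) = (574531/27477)*(-85) = -48835135/27477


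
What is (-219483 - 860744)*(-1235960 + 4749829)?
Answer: -3795776168263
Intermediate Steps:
(-219483 - 860744)*(-1235960 + 4749829) = -1080227*3513869 = -3795776168263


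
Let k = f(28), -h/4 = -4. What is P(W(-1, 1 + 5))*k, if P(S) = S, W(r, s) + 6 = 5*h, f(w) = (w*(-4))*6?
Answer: -49728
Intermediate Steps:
h = 16 (h = -4*(-4) = 16)
f(w) = -24*w (f(w) = -4*w*6 = -24*w)
W(r, s) = 74 (W(r, s) = -6 + 5*16 = -6 + 80 = 74)
k = -672 (k = -24*28 = -672)
P(W(-1, 1 + 5))*k = 74*(-672) = -49728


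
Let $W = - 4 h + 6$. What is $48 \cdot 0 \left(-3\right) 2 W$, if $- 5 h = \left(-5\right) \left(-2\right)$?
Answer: $0$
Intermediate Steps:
$h = -2$ ($h = - \frac{\left(-5\right) \left(-2\right)}{5} = \left(- \frac{1}{5}\right) 10 = -2$)
$W = 14$ ($W = \left(-4\right) \left(-2\right) + 6 = 8 + 6 = 14$)
$48 \cdot 0 \left(-3\right) 2 W = 48 \cdot 0 \left(-3\right) 2 \cdot 14 = 48 \cdot 0 \cdot 2 \cdot 14 = 48 \cdot 0 \cdot 14 = 0 \cdot 14 = 0$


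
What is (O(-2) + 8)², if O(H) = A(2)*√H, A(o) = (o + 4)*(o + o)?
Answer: -1088 + 384*I*√2 ≈ -1088.0 + 543.06*I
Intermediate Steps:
A(o) = 2*o*(4 + o) (A(o) = (4 + o)*(2*o) = 2*o*(4 + o))
O(H) = 24*√H (O(H) = (2*2*(4 + 2))*√H = (2*2*6)*√H = 24*√H)
(O(-2) + 8)² = (24*√(-2) + 8)² = (24*(I*√2) + 8)² = (24*I*√2 + 8)² = (8 + 24*I*√2)²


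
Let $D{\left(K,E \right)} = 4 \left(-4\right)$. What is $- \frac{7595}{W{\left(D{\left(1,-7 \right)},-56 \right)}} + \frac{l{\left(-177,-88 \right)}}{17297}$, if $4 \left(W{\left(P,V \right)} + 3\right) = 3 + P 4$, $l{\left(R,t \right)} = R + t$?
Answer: $\frac{525463515}{1262681} \approx 416.15$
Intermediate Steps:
$D{\left(K,E \right)} = -16$
$W{\left(P,V \right)} = - \frac{9}{4} + P$ ($W{\left(P,V \right)} = -3 + \frac{3 + P 4}{4} = -3 + \frac{3 + 4 P}{4} = -3 + \left(\frac{3}{4} + P\right) = - \frac{9}{4} + P$)
$- \frac{7595}{W{\left(D{\left(1,-7 \right)},-56 \right)}} + \frac{l{\left(-177,-88 \right)}}{17297} = - \frac{7595}{- \frac{9}{4} - 16} + \frac{-177 - 88}{17297} = - \frac{7595}{- \frac{73}{4}} - \frac{265}{17297} = \left(-7595\right) \left(- \frac{4}{73}\right) - \frac{265}{17297} = \frac{30380}{73} - \frac{265}{17297} = \frac{525463515}{1262681}$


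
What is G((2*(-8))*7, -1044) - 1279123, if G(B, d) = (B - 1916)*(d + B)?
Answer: 1065245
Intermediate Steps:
G(B, d) = (-1916 + B)*(B + d)
G((2*(-8))*7, -1044) - 1279123 = (((2*(-8))*7)² - 1916*2*(-8)*7 - 1916*(-1044) + ((2*(-8))*7)*(-1044)) - 1279123 = ((-16*7)² - (-30656)*7 + 2000304 - 16*7*(-1044)) - 1279123 = ((-112)² - 1916*(-112) + 2000304 - 112*(-1044)) - 1279123 = (12544 + 214592 + 2000304 + 116928) - 1279123 = 2344368 - 1279123 = 1065245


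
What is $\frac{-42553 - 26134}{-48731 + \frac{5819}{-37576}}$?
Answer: $\frac{234634792}{166465625} \approx 1.4095$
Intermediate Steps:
$\frac{-42553 - 26134}{-48731 + \frac{5819}{-37576}} = - \frac{68687}{-48731 + 5819 \left(- \frac{1}{37576}\right)} = - \frac{68687}{-48731 - \frac{529}{3416}} = - \frac{68687}{- \frac{166465625}{3416}} = \left(-68687\right) \left(- \frac{3416}{166465625}\right) = \frac{234634792}{166465625}$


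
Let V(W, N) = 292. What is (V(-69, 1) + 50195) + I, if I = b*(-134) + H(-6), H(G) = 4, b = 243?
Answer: 17929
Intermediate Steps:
I = -32558 (I = 243*(-134) + 4 = -32562 + 4 = -32558)
(V(-69, 1) + 50195) + I = (292 + 50195) - 32558 = 50487 - 32558 = 17929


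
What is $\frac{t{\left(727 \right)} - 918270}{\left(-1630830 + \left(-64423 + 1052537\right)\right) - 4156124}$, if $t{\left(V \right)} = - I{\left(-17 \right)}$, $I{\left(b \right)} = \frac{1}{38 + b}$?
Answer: $\frac{19283671}{100775640} \approx 0.19135$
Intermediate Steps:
$t{\left(V \right)} = - \frac{1}{21}$ ($t{\left(V \right)} = - \frac{1}{38 - 17} = - \frac{1}{21}$)
$\frac{t{\left(727 \right)} - 918270}{\left(-1630830 + \left(-64423 + 1052537\right)\right) - 4156124} = \frac{- \frac{1}{21} - 918270}{\left(-1630830 + \left(-64423 + 1052537\right)\right) - 4156124} = - \frac{19283671}{21 \left(\left(-1630830 + 988114\right) - 4156124\right)} = - \frac{19283671}{21 \left(-642716 - 4156124\right)} = - \frac{19283671}{21 \left(-4798840\right)} = \left(- \frac{19283671}{21}\right) \left(- \frac{1}{4798840}\right) = \frac{19283671}{100775640}$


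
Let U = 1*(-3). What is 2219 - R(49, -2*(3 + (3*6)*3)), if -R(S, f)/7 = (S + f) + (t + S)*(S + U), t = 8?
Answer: 20118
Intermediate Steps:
U = -3
R(S, f) = -7*S - 7*f - 7*(-3 + S)*(8 + S) (R(S, f) = -7*((S + f) + (8 + S)*(S - 3)) = -7*((S + f) + (8 + S)*(-3 + S)) = -7*((S + f) + (-3 + S)*(8 + S)) = -7*(S + f + (-3 + S)*(8 + S)) = -7*S - 7*f - 7*(-3 + S)*(8 + S))
2219 - R(49, -2*(3 + (3*6)*3)) = 2219 - (168 - 42*49 - (-14)*(3 + (3*6)*3) - 7*49²) = 2219 - (168 - 2058 - (-14)*(3 + 18*3) - 7*2401) = 2219 - (168 - 2058 - (-14)*(3 + 54) - 16807) = 2219 - (168 - 2058 - (-14)*57 - 16807) = 2219 - (168 - 2058 - 7*(-114) - 16807) = 2219 - (168 - 2058 + 798 - 16807) = 2219 - 1*(-17899) = 2219 + 17899 = 20118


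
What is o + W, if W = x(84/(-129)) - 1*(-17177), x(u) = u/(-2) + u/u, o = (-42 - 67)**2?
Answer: 1249551/43 ≈ 29059.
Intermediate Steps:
o = 11881 (o = (-109)**2 = 11881)
x(u) = 1 - u/2 (x(u) = u*(-1/2) + 1 = -u/2 + 1 = 1 - u/2)
W = 738668/43 (W = (1 - 42/(-129)) - 1*(-17177) = (1 - 42*(-1)/129) + 17177 = (1 - 1/2*(-28/43)) + 17177 = (1 + 14/43) + 17177 = 57/43 + 17177 = 738668/43 ≈ 17178.)
o + W = 11881 + 738668/43 = 1249551/43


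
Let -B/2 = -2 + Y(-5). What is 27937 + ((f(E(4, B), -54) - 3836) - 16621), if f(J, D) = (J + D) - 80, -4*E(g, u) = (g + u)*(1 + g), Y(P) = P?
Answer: 14647/2 ≈ 7323.5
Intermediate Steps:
B = 14 (B = -2*(-2 - 5) = -2*(-7) = 14)
E(g, u) = -(1 + g)*(g + u)/4 (E(g, u) = -(g + u)*(1 + g)/4 = -(1 + g)*(g + u)/4)
f(J, D) = -80 + D + J (f(J, D) = (D + J) - 80 = -80 + D + J)
27937 + ((f(E(4, B), -54) - 3836) - 16621) = 27937 + (((-80 - 54 + (-1/4*4 - 1/4*14 - 1/4*4**2 - 1/4*4*14)) - 3836) - 16621) = 27937 + (((-80 - 54 + (-1 - 7/2 - 1/4*16 - 14)) - 3836) - 16621) = 27937 + (((-80 - 54 + (-1 - 7/2 - 4 - 14)) - 3836) - 16621) = 27937 + (((-80 - 54 - 45/2) - 3836) - 16621) = 27937 + ((-313/2 - 3836) - 16621) = 27937 + (-7985/2 - 16621) = 27937 - 41227/2 = 14647/2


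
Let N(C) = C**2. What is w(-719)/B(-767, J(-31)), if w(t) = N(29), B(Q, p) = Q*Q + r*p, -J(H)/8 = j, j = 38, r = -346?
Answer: 841/693473 ≈ 0.0012127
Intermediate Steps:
J(H) = -304 (J(H) = -8*38 = -304)
B(Q, p) = Q**2 - 346*p (B(Q, p) = Q*Q - 346*p = Q**2 - 346*p)
w(t) = 841 (w(t) = 29**2 = 841)
w(-719)/B(-767, J(-31)) = 841/((-767)**2 - 346*(-304)) = 841/(588289 + 105184) = 841/693473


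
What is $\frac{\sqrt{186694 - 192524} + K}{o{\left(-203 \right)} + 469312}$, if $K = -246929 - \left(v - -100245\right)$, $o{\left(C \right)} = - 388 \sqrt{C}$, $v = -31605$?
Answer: $- \frac{9256269908}{13767769611} - \frac{97 \sqrt{1183490}}{55071078444} - \frac{30610193 i \sqrt{203}}{55071078444} + \frac{29332 i \sqrt{5830}}{13767769611} \approx -0.67232 - 0.0077567 i$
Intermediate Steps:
$K = -315569$ ($K = -246929 - \left(-31605 - -100245\right) = -246929 - \left(-31605 + 100245\right) = -246929 - 68640 = -315569$)
$\frac{\sqrt{186694 - 192524} + K}{o{\left(-203 \right)} + 469312} = \frac{\sqrt{186694 - 192524} - 315569}{- 388 \sqrt{-203} + 469312} = \frac{\sqrt{-5830} - 315569}{- 388 i \sqrt{203} + 469312} = \frac{i \sqrt{5830} - 315569}{- 388 i \sqrt{203} + 469312} = \frac{-315569 + i \sqrt{5830}}{469312 - 388 i \sqrt{203}}$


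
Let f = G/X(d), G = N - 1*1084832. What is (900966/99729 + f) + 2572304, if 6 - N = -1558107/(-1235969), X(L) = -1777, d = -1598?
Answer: 26836387362154587695/10430309019837 ≈ 2.5729e+6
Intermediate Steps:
N = 5857707/1235969 (N = 6 - (-1558107)/(-1235969) = 6 - (-1558107)*(-1)/1235969 = 6 - 1*1558107/1235969 = 6 - 1558107/1235969 = 5857707/1235969 ≈ 4.7394)
G = -1340812864501/1235969 (G = 5857707/1235969 - 1*1084832 = 5857707/1235969 - 1084832 = -1340812864501/1235969 ≈ -1.0848e+6)
f = 1340812864501/2196316913 (f = -1340812864501/1235969/(-1777) = -1340812864501/1235969*(-1/1777) = 1340812864501/2196316913 ≈ 610.48)
(900966/99729 + f) + 2572304 = (900966/99729 + 1340812864501/2196316913) + 2572304 = (900966*(1/99729) + 1340812864501/2196316913) + 2572304 = (300322/33243 + 1340812864501/2196316913) + 2572304 = 6461749191793247/10430309019837 + 2572304 = 26836387362154587695/10430309019837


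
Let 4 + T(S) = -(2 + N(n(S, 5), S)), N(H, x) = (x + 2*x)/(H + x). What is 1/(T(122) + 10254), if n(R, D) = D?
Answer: 127/1301130 ≈ 9.7607e-5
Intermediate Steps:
N(H, x) = 3*x/(H + x) (N(H, x) = (3*x)/(H + x) = 3*x/(H + x))
T(S) = -6 - 3*S/(5 + S) (T(S) = -4 - (2 + 3*S/(5 + S)) = -4 + (-2 - 3*S/(5 + S)) = -6 - 3*S/(5 + S))
1/(T(122) + 10254) = 1/(3*(-10 - 3*122)/(5 + 122) + 10254) = 1/(3*(-10 - 366)/127 + 10254) = 1/(3*(1/127)*(-376) + 10254) = 1/(-1128/127 + 10254) = 1/(1301130/127) = 127/1301130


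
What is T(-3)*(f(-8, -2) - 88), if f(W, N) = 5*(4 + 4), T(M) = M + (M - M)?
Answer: 144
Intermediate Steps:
T(M) = M (T(M) = M + 0 = M)
f(W, N) = 40 (f(W, N) = 5*8 = 40)
T(-3)*(f(-8, -2) - 88) = -3*(40 - 88) = -3*(-48) = 144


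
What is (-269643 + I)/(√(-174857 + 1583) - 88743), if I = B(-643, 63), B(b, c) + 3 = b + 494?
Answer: 7980805895/2625164441 + 269795*I*√173274/7875493323 ≈ 3.0401 + 0.01426*I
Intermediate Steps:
B(b, c) = 491 + b (B(b, c) = -3 + (b + 494) = -3 + (494 + b) = 491 + b)
I = -152 (I = 491 - 643 = -152)
(-269643 + I)/(√(-174857 + 1583) - 88743) = (-269643 - 152)/(√(-174857 + 1583) - 88743) = -269795/(√(-173274) - 88743) = -269795/(I*√173274 - 88743) = -269795/(-88743 + I*√173274)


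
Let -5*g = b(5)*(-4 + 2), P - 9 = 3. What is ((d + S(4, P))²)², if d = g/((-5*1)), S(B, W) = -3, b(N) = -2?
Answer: 25411681/390625 ≈ 65.054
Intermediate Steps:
P = 12 (P = 9 + 3 = 12)
g = -⅘ (g = -(-2)*(-4 + 2)/5 = -(-2)*(-2)/5 = -⅕*4 = -⅘ ≈ -0.80000)
d = 4/25 (d = -4/(5*((-5*1))) = -⅘/(-5) = -⅘*(-⅕) = 4/25 ≈ 0.16000)
((d + S(4, P))²)² = ((4/25 - 3)²)² = ((-71/25)²)² = (5041/625)² = 25411681/390625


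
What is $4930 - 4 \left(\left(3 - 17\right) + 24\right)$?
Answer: $4890$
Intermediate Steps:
$4930 - 4 \left(\left(3 - 17\right) + 24\right) = 4930 - 4 \left(-14 + 24\right) = 4930 - 4 \cdot 10 = 4930 - 40 = 4890$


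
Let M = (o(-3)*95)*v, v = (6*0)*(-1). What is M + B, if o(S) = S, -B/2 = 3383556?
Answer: -6767112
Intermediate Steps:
B = -6767112 (B = -2*3383556 = -6767112)
v = 0 (v = 0*(-1) = 0)
M = 0 (M = -3*95*0 = -285*0 = 0)
M + B = 0 - 6767112 = -6767112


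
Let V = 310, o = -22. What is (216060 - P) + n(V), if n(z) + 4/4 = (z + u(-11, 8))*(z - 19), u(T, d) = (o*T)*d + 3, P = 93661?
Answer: 776857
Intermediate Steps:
u(T, d) = 3 - 22*T*d (u(T, d) = (-22*T)*d + 3 = -22*T*d + 3 = 3 - 22*T*d)
n(z) = -1 + (-19 + z)*(1939 + z) (n(z) = -1 + (z + (3 - 22*(-11)*8))*(z - 19) = -1 + (z + (3 + 1936))*(-19 + z) = -1 + (z + 1939)*(-19 + z) = -1 + (1939 + z)*(-19 + z) = -1 + (-19 + z)*(1939 + z))
(216060 - P) + n(V) = (216060 - 1*93661) + (-36842 + 310² + 1920*310) = (216060 - 93661) + (-36842 + 96100 + 595200) = 122399 + 654458 = 776857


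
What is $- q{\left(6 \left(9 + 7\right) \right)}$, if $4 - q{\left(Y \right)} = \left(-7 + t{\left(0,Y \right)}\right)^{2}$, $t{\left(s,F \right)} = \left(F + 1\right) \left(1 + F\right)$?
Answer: $88397600$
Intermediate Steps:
$t{\left(s,F \right)} = \left(1 + F\right)^{2}$ ($t{\left(s,F \right)} = \left(1 + F\right) \left(1 + F\right) = \left(1 + F\right)^{2}$)
$q{\left(Y \right)} = 4 - \left(-7 + \left(1 + Y\right)^{2}\right)^{2}$
$- q{\left(6 \left(9 + 7\right) \right)} = - (4 - \left(-7 + \left(1 + 6 \left(9 + 7\right)\right)^{2}\right)^{2}) = - (4 - \left(-7 + \left(1 + 6 \cdot 16\right)^{2}\right)^{2}) = - (4 - \left(-7 + \left(1 + 96\right)^{2}\right)^{2}) = - (4 - \left(-7 + 97^{2}\right)^{2}) = - (4 - \left(-7 + 9409\right)^{2}) = - (4 - 9402^{2}) = - (4 - 88397604) = \left(-1\right) \left(-88397600\right) = 88397600$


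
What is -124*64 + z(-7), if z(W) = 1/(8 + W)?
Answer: -7935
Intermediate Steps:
-124*64 + z(-7) = -124*64 + 1/(8 - 7) = -7936 + 1/1 = -7936 + 1 = -7935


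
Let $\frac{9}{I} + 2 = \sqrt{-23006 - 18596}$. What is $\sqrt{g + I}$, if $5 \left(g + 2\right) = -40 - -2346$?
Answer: $\frac{\sqrt{19872541306580 - 9361350 i \sqrt{41602}}}{208030} \approx 21.429 - 0.0010295 i$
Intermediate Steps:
$I = \frac{9}{-2 + i \sqrt{41602}}$ ($I = \frac{9}{-2 + \sqrt{-23006 - 18596}} = \frac{9}{-2 + \sqrt{-41602}} = \frac{9}{-2 + i \sqrt{41602}} \approx -0.00043263 - 0.044121 i$)
$g = \frac{2296}{5}$ ($g = -2 + \frac{-40 - -2346}{5} = -2 + \frac{-40 + 2346}{5} = -2 + \frac{1}{5} \cdot 2306 = -2 + \frac{2306}{5} = \frac{2296}{5} \approx 459.2$)
$\sqrt{g + I} = \sqrt{\frac{2296}{5} - \left(\frac{9}{20803} + \frac{9 i \sqrt{41602}}{41606}\right)} = \sqrt{\frac{47763643}{104015} - \frac{9 i \sqrt{41602}}{41606}}$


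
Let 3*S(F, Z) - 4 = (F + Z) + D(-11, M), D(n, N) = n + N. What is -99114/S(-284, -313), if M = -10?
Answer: 148671/307 ≈ 484.27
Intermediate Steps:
D(n, N) = N + n
S(F, Z) = -17/3 + F/3 + Z/3 (S(F, Z) = 4/3 + ((F + Z) + (-10 - 11))/3 = 4/3 + ((F + Z) - 21)/3 = 4/3 + (-21 + F + Z)/3 = 4/3 + (-7 + F/3 + Z/3) = -17/3 + F/3 + Z/3)
-99114/S(-284, -313) = -99114/(-17/3 + (⅓)*(-284) + (⅓)*(-313)) = -99114/(-17/3 - 284/3 - 313/3) = -99114/(-614/3) = -99114*(-3/614) = 148671/307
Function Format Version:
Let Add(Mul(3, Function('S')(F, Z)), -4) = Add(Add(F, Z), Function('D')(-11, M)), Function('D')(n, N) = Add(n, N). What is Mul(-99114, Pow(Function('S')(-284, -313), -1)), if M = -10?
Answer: Rational(148671, 307) ≈ 484.27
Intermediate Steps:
Function('D')(n, N) = Add(N, n)
Function('S')(F, Z) = Add(Rational(-17, 3), Mul(Rational(1, 3), F), Mul(Rational(1, 3), Z)) (Function('S')(F, Z) = Add(Rational(4, 3), Mul(Rational(1, 3), Add(Add(F, Z), Add(-10, -11)))) = Add(Rational(4, 3), Mul(Rational(1, 3), Add(Add(F, Z), -21))) = Add(Rational(4, 3), Mul(Rational(1, 3), Add(-21, F, Z))) = Add(Rational(4, 3), Add(-7, Mul(Rational(1, 3), F), Mul(Rational(1, 3), Z))) = Add(Rational(-17, 3), Mul(Rational(1, 3), F), Mul(Rational(1, 3), Z)))
Mul(-99114, Pow(Function('S')(-284, -313), -1)) = Mul(-99114, Pow(Add(Rational(-17, 3), Mul(Rational(1, 3), -284), Mul(Rational(1, 3), -313)), -1)) = Mul(-99114, Pow(Add(Rational(-17, 3), Rational(-284, 3), Rational(-313, 3)), -1)) = Mul(-99114, Pow(Rational(-614, 3), -1)) = Mul(-99114, Rational(-3, 614)) = Rational(148671, 307)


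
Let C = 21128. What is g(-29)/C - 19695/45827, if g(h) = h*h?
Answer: -377575453/968232856 ≈ -0.38996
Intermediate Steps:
g(h) = h²
g(-29)/C - 19695/45827 = (-29)²/21128 - 19695/45827 = 841*(1/21128) - 19695*1/45827 = 841/21128 - 19695/45827 = -377575453/968232856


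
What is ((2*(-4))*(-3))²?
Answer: 576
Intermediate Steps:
((2*(-4))*(-3))² = (-8*(-3))² = 24² = 576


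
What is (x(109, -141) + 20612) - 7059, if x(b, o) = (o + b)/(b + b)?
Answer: 1477261/109 ≈ 13553.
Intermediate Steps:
x(b, o) = (b + o)/(2*b) (x(b, o) = (b + o)/((2*b)) = (b + o)*(1/(2*b)) = (b + o)/(2*b))
(x(109, -141) + 20612) - 7059 = ((1/2)*(109 - 141)/109 + 20612) - 7059 = ((1/2)*(1/109)*(-32) + 20612) - 7059 = (-16/109 + 20612) - 7059 = 2246692/109 - 7059 = 1477261/109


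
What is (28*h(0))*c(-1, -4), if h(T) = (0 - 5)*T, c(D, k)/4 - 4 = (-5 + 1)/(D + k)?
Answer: 0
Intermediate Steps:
c(D, k) = 16 - 16/(D + k) (c(D, k) = 16 + 4*((-5 + 1)/(D + k)) = 16 + 4*(-4/(D + k)) = 16 - 16/(D + k))
h(T) = -5*T
(28*h(0))*c(-1, -4) = (28*(-5*0))*(16*(-1 - 1 - 4)/(-1 - 4)) = (28*0)*(16*(-6)/(-5)) = 0*(16*(-1/5)*(-6)) = 0*(96/5) = 0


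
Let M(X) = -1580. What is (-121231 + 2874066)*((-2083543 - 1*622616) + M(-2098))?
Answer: -7453958690065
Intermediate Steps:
(-121231 + 2874066)*((-2083543 - 1*622616) + M(-2098)) = (-121231 + 2874066)*((-2083543 - 1*622616) - 1580) = 2752835*((-2083543 - 622616) - 1580) = 2752835*(-2706159 - 1580) = 2752835*(-2707739) = -7453958690065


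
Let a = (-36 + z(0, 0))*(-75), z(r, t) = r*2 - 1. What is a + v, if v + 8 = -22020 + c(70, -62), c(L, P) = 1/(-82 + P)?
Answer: -2772433/144 ≈ -19253.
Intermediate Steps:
z(r, t) = -1 + 2*r (z(r, t) = 2*r - 1 = -1 + 2*r)
a = 2775 (a = (-36 + (-1 + 2*0))*(-75) = (-36 + (-1 + 0))*(-75) = (-36 - 1)*(-75) = -37*(-75) = 2775)
v = -3172033/144 (v = -8 + (-22020 + 1/(-82 - 62)) = -8 + (-22020 + 1/(-144)) = -8 + (-22020 - 1/144) = -8 - 3170881/144 = -3172033/144 ≈ -22028.)
a + v = 2775 - 3172033/144 = -2772433/144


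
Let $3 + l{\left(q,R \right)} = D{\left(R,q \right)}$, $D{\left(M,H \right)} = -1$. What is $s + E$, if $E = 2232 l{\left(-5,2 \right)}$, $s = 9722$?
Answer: $794$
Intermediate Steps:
$l{\left(q,R \right)} = -4$ ($l{\left(q,R \right)} = -3 - 1 = -4$)
$E = -8928$ ($E = 2232 \left(-4\right) = -8928$)
$s + E = 9722 - 8928 = 794$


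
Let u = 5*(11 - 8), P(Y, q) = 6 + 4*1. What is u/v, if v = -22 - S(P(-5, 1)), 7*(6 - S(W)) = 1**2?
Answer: -7/13 ≈ -0.53846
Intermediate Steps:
P(Y, q) = 10 (P(Y, q) = 6 + 4 = 10)
S(W) = 41/7 (S(W) = 6 - 1/7*1**2 = 6 - 1/7*1 = 6 - 1/7 = 41/7)
v = -195/7 (v = -22 - 1*41/7 = -22 - 41/7 = -195/7 ≈ -27.857)
u = 15 (u = 5*3 = 15)
u/v = 15/(-195/7) = 15*(-7/195) = -7/13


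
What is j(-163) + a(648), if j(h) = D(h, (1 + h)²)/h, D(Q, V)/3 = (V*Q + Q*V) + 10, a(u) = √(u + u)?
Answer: 25672470/163 ≈ 1.5750e+5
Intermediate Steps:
a(u) = √2*√u (a(u) = √(2*u) = √2*√u)
D(Q, V) = 30 + 6*Q*V (D(Q, V) = 3*((V*Q + Q*V) + 10) = 3*((Q*V + Q*V) + 10) = 3*(2*Q*V + 10) = 3*(10 + 2*Q*V) = 30 + 6*Q*V)
j(h) = (30 + 6*h*(1 + h)²)/h
j(-163) + a(648) = (6*(1 - 163)² + 30/(-163)) + √2*√648 = (6*(-162)² + 30*(-1/163)) + √2*(18*√2) = (6*26244 - 30/163) + 36 = (157464 - 30/163) + 36 = 25666602/163 + 36 = 25672470/163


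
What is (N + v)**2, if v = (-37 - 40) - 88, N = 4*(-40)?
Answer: 105625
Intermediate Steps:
N = -160
v = -165 (v = -77 - 88 = -165)
(N + v)**2 = (-160 - 165)**2 = (-325)**2 = 105625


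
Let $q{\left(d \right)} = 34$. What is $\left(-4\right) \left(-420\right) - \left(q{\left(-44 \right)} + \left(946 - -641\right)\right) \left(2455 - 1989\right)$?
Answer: $-753706$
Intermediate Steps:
$\left(-4\right) \left(-420\right) - \left(q{\left(-44 \right)} + \left(946 - -641\right)\right) \left(2455 - 1989\right) = \left(-4\right) \left(-420\right) - \left(34 + \left(946 - -641\right)\right) \left(2455 - 1989\right) = 1680 - \left(34 + \left(946 + 641\right)\right) 466 = 1680 - \left(34 + 1587\right) 466 = 1680 - 1621 \cdot 466 = 1680 - 755386 = -753706$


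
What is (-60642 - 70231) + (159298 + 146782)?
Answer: 175207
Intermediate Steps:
(-60642 - 70231) + (159298 + 146782) = -130873 + 306080 = 175207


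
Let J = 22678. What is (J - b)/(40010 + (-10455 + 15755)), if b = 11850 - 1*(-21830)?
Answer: -5501/22655 ≈ -0.24282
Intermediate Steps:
b = 33680 (b = 11850 + 21830 = 33680)
(J - b)/(40010 + (-10455 + 15755)) = (22678 - 1*33680)/(40010 + (-10455 + 15755)) = (22678 - 33680)/(40010 + 5300) = -11002/45310 = -11002*1/45310 = -5501/22655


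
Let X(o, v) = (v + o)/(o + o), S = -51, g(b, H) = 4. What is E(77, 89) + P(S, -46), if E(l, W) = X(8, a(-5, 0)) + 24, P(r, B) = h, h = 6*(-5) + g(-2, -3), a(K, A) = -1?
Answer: -25/16 ≈ -1.5625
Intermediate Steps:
h = -26 (h = 6*(-5) + 4 = -30 + 4 = -26)
X(o, v) = (o + v)/(2*o) (X(o, v) = (o + v)/((2*o)) = (o + v)*(1/(2*o)) = (o + v)/(2*o))
P(r, B) = -26
E(l, W) = 391/16 (E(l, W) = (½)*(8 - 1)/8 + 24 = (½)*(⅛)*7 + 24 = 7/16 + 24 = 391/16)
E(77, 89) + P(S, -46) = 391/16 - 26 = -25/16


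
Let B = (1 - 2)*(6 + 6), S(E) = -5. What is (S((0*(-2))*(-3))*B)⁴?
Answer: 12960000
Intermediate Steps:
B = -12 (B = -1*12 = -12)
(S((0*(-2))*(-3))*B)⁴ = (-5*(-12))⁴ = 60⁴ = 12960000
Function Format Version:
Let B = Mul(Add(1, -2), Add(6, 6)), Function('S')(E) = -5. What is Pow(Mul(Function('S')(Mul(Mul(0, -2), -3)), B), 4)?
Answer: 12960000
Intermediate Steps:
B = -12 (B = Mul(-1, 12) = -12)
Pow(Mul(Function('S')(Mul(Mul(0, -2), -3)), B), 4) = Pow(Mul(-5, -12), 4) = Pow(60, 4) = 12960000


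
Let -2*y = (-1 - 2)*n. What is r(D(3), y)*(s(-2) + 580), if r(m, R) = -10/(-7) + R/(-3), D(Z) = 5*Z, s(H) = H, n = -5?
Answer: 15895/7 ≈ 2270.7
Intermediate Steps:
y = -15/2 (y = -(-1 - 2)*(-5)/2 = -(-3)*(-5)/2 = -1/2*15 = -15/2 ≈ -7.5000)
r(m, R) = 10/7 - R/3 (r(m, R) = -10*(-1/7) + R*(-1/3) = 10/7 - R/3)
r(D(3), y)*(s(-2) + 580) = (10/7 - 1/3*(-15/2))*(-2 + 580) = (10/7 + 5/2)*578 = (55/14)*578 = 15895/7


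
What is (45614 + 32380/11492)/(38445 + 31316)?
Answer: 131057117/200423353 ≈ 0.65390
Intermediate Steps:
(45614 + 32380/11492)/(38445 + 31316) = (45614 + 32380*(1/11492))/69761 = (45614 + 8095/2873)*(1/69761) = (131057117/2873)*(1/69761) = 131057117/200423353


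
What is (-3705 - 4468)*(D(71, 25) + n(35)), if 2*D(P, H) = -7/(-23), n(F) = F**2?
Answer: -460605761/46 ≈ -1.0013e+7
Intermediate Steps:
D(P, H) = 7/46 (D(P, H) = (-7/(-23))/2 = (-7*(-1/23))/2 = (1/2)*(7/23) = 7/46)
(-3705 - 4468)*(D(71, 25) + n(35)) = (-3705 - 4468)*(7/46 + 35**2) = -8173*(7/46 + 1225) = -8173*56357/46 = -460605761/46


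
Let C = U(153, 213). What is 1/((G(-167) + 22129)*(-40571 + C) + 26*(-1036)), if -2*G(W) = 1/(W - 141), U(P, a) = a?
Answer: -308/275077628523 ≈ -1.1197e-9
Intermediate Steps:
C = 213
G(W) = -1/(2*(-141 + W)) (G(W) = -1/(2*(W - 141)) = -1/(2*(-141 + W)))
1/((G(-167) + 22129)*(-40571 + C) + 26*(-1036)) = 1/((-1/(-282 + 2*(-167)) + 22129)*(-40571 + 213) + 26*(-1036)) = 1/((-1/(-282 - 334) + 22129)*(-40358) - 26936) = 1/((-1/(-616) + 22129)*(-40358) - 26936) = 1/((-1*(-1/616) + 22129)*(-40358) - 26936) = 1/((1/616 + 22129)*(-40358) - 26936) = 1/((13631465/616)*(-40358) - 26936) = 1/(-275069332235/308 - 26936) = 1/(-275077628523/308) = -308/275077628523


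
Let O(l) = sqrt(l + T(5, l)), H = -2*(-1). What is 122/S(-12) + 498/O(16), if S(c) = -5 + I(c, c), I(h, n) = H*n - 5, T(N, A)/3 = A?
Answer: 3989/68 ≈ 58.662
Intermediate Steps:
H = 2
T(N, A) = 3*A
I(h, n) = -5 + 2*n (I(h, n) = 2*n - 5 = -5 + 2*n)
O(l) = 2*sqrt(l) (O(l) = sqrt(l + 3*l) = sqrt(4*l) = 2*sqrt(l))
S(c) = -10 + 2*c (S(c) = -5 + (-5 + 2*c) = -10 + 2*c)
122/S(-12) + 498/O(16) = 122/(-10 + 2*(-12)) + 498/((2*sqrt(16))) = 122/(-10 - 24) + 498/((2*4)) = 122/(-34) + 498/8 = 122*(-1/34) + 498*(1/8) = -61/17 + 249/4 = 3989/68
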